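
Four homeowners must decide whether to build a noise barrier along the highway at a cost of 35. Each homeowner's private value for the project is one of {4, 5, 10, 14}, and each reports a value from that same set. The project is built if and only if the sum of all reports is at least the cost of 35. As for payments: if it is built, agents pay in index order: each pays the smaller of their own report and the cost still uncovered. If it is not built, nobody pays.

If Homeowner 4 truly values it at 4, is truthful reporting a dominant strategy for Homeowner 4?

Check each profile of the others' reports and compare truth against every alternative report.
Others report (10, 10, 10): truth gives 0, best alternative gives -1.
Others report (10, 14, 14): truth gives 4, best alternative gives 4.
Others report (14, 10, 14): truth gives 4, best alternative gives 4.
Others report (14, 14, 10): truth gives 4, best alternative gives 4.
Others report (14, 14, 14): truth gives 4, best alternative gives 4.
Others report (10, 10, 14): truth gives 3, best alternative gives 3.
(Remaining 58 profiles checked similarly; truth is weakly best in each.)
In every case the truthful report is at least as good as any alternative, so it is a dominant strategy.

Yes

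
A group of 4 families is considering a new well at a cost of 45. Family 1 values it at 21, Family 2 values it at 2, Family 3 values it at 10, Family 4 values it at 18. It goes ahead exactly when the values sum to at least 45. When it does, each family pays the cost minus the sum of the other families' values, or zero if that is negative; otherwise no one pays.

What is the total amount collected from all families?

Total value 51 ≥ cost 45, so it is built.
Family 1: others sum to 30; max(0, 45 - 30) = 15.
Family 2: others sum to 49; max(0, 45 - 49) = 0.
Family 3: others sum to 41; max(0, 45 - 41) = 4.
Family 4: others sum to 33; max(0, 45 - 33) = 12.
Total collected = 15 + 0 + 4 + 12 = 31.

31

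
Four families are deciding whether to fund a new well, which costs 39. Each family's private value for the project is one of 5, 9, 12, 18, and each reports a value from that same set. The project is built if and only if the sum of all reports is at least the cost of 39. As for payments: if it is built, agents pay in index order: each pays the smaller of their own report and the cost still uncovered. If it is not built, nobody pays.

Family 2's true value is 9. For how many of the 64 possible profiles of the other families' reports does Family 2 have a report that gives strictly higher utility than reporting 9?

Others report (5, 12, 18): truth gives 0; report 5 gives 4 > 0. Violating.
Others report (5, 18, 12): truth gives 0; report 5 gives 4 > 0. Violating.
Others report (5, 18, 18): truth gives 0; report 5 gives 4 > 0. Violating.
Others report (9, 9, 18): truth gives 0; report 5 gives 4 > 0. Violating.
Others report (5, 5, 5): truth gives 0; no alternative beats it.
Others report (5, 5, 9): truth gives 0; no alternative beats it.
(Checking all 64 profiles: 29 have a profitable deviation, 35 do not.)

29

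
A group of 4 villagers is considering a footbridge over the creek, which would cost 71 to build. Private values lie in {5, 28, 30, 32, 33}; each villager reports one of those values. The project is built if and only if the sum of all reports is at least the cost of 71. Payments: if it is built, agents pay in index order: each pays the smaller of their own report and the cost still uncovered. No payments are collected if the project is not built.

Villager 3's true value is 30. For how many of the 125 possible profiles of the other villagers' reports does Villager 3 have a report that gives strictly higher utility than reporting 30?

Others report (5, 5, 33): truth gives 0; report 28 gives 2 > 0. Violating.
Others report (5, 28, 28): truth gives 0; report 28 gives 2 > 0. Violating.
Others report (5, 28, 30): truth gives 0; report 28 gives 2 > 0. Violating.
Others report (5, 28, 32): truth gives 0; report 28 gives 2 > 0. Violating.
Others report (5, 5, 5): truth gives 0; no alternative beats it.
Others report (5, 5, 28): truth gives 0; no alternative beats it.
(Checking all 125 profiles: 104 have a profitable deviation, 21 do not.)

104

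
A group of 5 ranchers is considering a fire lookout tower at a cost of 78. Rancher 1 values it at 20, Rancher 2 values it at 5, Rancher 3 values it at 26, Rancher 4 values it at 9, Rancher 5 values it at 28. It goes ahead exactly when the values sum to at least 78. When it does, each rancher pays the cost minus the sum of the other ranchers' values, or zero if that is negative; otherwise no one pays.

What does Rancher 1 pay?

Total value 88 ≥ cost 78, so the project is built.
The other ranchers' values sum to 68.
Cost minus that sum is 78 - 68 = 10.

10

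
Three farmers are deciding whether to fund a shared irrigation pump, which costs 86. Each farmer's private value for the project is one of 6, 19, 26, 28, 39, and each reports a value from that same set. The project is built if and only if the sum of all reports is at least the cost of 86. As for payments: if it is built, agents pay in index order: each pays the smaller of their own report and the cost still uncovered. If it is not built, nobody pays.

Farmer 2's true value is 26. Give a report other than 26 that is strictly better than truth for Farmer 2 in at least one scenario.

Suppose Farmer 1 reports 28 and Farmer 3 reports 39.
Report 26: project built, pays 26, utility 26 - 26 = 0.
Report 19: project built, pays 19, utility 26 - 19 = 7.
So reporting 19 beats truth here (7 > 0).

19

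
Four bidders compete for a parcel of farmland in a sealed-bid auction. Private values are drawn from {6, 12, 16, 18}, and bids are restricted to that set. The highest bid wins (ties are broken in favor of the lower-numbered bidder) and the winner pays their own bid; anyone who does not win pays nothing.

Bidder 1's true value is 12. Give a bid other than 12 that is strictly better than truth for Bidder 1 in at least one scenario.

6

Suppose Bidder 2 bids 6, Bidder 3 bids 6 and Bidder 4 bids 6.
Bid 12: wins, pays 12, utility 12 - 12 = 0.
Bid 6: wins, pays 6, utility 12 - 6 = 6.
So bidding 6 beats truth here (6 > 0).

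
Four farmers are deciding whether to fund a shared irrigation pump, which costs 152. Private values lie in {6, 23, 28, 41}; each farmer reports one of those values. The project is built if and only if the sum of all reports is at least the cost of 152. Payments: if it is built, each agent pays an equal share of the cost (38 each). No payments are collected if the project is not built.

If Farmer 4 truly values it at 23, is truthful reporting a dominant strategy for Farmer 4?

Yes

Check each profile of the others' reports and compare truth against every alternative report.
Others report (6, 6, 6): truth gives 0, best alternative gives 0.
Others report (6, 6, 23): truth gives 0, best alternative gives 0.
Others report (6, 6, 28): truth gives 0, best alternative gives 0.
Others report (6, 6, 41): truth gives 0, best alternative gives 0.
Others report (6, 23, 6): truth gives 0, best alternative gives 0.
Others report (6, 23, 23): truth gives 0, best alternative gives 0.
(Remaining 58 profiles checked similarly; truth is weakly best in each.)
In every case the truthful report is at least as good as any alternative, so it is a dominant strategy.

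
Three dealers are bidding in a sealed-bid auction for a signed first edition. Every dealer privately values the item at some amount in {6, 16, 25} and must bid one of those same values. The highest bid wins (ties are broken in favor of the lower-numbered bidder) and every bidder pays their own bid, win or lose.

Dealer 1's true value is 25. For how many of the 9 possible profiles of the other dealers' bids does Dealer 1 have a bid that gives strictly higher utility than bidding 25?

Others bid (6, 6): truth gives 0; bid 6 gives 19 > 0. Violating.
Others bid (6, 16): truth gives 0; bid 16 gives 9 > 0. Violating.
Others bid (16, 6): truth gives 0; bid 16 gives 9 > 0. Violating.
Others bid (16, 16): truth gives 0; bid 16 gives 9 > 0. Violating.
Others bid (6, 25): truth gives 0; no alternative beats it.
Others bid (16, 25): truth gives 0; no alternative beats it.
(Checking all 9 profiles: 4 have a profitable deviation, 5 do not.)

4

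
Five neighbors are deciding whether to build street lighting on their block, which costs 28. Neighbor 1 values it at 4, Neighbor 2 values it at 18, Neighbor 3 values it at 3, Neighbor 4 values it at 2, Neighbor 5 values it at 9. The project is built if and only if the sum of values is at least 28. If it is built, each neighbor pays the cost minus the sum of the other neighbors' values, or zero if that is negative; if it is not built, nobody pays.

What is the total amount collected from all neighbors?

Total value 36 ≥ cost 28, so it is built.
Neighbor 1: others sum to 32; max(0, 28 - 32) = 0.
Neighbor 2: others sum to 18; max(0, 28 - 18) = 10.
Neighbor 3: others sum to 33; max(0, 28 - 33) = 0.
Neighbor 4: others sum to 34; max(0, 28 - 34) = 0.
Neighbor 5: others sum to 27; max(0, 28 - 27) = 1.
Total collected = 0 + 10 + 0 + 0 + 1 = 11.

11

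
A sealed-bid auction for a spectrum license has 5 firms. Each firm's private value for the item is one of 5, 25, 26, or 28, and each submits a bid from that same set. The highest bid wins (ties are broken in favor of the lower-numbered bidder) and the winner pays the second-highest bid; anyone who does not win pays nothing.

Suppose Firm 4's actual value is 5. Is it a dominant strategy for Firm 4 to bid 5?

Yes

Check each profile of the others' bids and compare truth against every alternative bid.
Others bid (5, 5, 5, 25): truth gives 0, best alternative gives -20.
Others bid (5, 5, 5, 5): truth gives 0, best alternative gives 0.
Others bid (5, 5, 5, 26): truth gives 0, best alternative gives 0.
Others bid (5, 5, 5, 28): truth gives 0, best alternative gives 0.
Others bid (5, 5, 25, 5): truth gives 0, best alternative gives 0.
Others bid (5, 5, 25, 25): truth gives 0, best alternative gives 0.
(Remaining 250 profiles checked similarly; truth is weakly best in each.)
In every case the truthful bid is at least as good as any alternative, so it is a dominant strategy.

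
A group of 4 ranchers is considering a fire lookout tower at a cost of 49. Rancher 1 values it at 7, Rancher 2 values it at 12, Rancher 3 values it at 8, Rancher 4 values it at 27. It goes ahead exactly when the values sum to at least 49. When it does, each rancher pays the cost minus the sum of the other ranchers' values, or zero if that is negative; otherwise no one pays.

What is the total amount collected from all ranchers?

Total value 54 ≥ cost 49, so it is built.
Rancher 1: others sum to 47; max(0, 49 - 47) = 2.
Rancher 2: others sum to 42; max(0, 49 - 42) = 7.
Rancher 3: others sum to 46; max(0, 49 - 46) = 3.
Rancher 4: others sum to 27; max(0, 49 - 27) = 22.
Total collected = 2 + 7 + 3 + 22 = 34.

34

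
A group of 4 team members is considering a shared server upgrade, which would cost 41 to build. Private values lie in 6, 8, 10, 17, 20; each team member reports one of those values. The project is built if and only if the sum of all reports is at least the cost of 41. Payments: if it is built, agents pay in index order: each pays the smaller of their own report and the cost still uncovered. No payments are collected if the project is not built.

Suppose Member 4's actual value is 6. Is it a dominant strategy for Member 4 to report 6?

Check each profile of the others' reports and compare truth against every alternative report.
Others report (6, 10, 17): truth gives 0, best alternative gives -2.
Others report (6, 17, 10): truth gives 0, best alternative gives -2.
Others report (8, 8, 17): truth gives 0, best alternative gives -2.
Others report (8, 17, 8): truth gives 0, best alternative gives -2.
Others report (10, 6, 17): truth gives 0, best alternative gives -2.
Others report (10, 17, 6): truth gives 0, best alternative gives -2.
(Remaining 119 profiles checked similarly; truth is weakly best in each.)
In every case the truthful report is at least as good as any alternative, so it is a dominant strategy.

Yes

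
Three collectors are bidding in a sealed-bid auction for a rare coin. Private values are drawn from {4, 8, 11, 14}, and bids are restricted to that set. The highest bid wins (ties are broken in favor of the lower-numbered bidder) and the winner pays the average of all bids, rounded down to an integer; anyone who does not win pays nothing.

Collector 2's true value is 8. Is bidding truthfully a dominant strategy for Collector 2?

No

Consider the case where Collector 1 bids 8 and Collector 3 bids 4.
Truthful bid 8: loses, pays 0, utility 0.
Bid 11 instead: wins, pays 7, utility 8 - 7 = 1.
Since 1 > 0, bidding 11 is strictly better here, so truthful bidding is not dominant.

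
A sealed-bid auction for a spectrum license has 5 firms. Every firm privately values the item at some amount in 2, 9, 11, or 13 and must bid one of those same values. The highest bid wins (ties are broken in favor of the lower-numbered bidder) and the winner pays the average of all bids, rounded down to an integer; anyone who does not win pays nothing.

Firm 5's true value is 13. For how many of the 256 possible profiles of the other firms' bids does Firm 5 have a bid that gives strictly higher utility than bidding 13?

7

Others bid (2, 2, 2, 2): truth gives 9; bid 9 gives 10 > 9. Violating.
Others bid (2, 2, 9, 9): truth gives 6; bid 11 gives 7 > 6. Violating.
Others bid (2, 9, 2, 9): truth gives 6; bid 11 gives 7 > 6. Violating.
Others bid (2, 9, 9, 2): truth gives 6; bid 11 gives 7 > 6. Violating.
Others bid (2, 2, 2, 9): truth gives 8; no alternative beats it.
Others bid (2, 2, 2, 11): truth gives 7; no alternative beats it.
(Checking all 256 profiles: 7 have a profitable deviation, 249 do not.)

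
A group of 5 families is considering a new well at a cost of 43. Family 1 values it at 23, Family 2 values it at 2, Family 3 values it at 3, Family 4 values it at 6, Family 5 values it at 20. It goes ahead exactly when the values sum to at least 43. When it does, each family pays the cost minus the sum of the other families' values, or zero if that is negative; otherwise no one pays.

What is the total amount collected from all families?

Total value 54 ≥ cost 43, so it is built.
Family 1: others sum to 31; max(0, 43 - 31) = 12.
Family 2: others sum to 52; max(0, 43 - 52) = 0.
Family 3: others sum to 51; max(0, 43 - 51) = 0.
Family 4: others sum to 48; max(0, 43 - 48) = 0.
Family 5: others sum to 34; max(0, 43 - 34) = 9.
Total collected = 12 + 0 + 0 + 0 + 9 = 21.

21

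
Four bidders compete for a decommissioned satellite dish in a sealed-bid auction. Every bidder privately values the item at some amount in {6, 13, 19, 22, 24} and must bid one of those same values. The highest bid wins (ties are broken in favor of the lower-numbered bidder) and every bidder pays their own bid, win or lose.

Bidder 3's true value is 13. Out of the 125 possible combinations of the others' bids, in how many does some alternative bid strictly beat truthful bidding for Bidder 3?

123

Others bid (6, 6, 19): truth gives -13; bid 6 gives -6 > -13. Violating.
Others bid (6, 6, 22): truth gives -13; bid 6 gives -6 > -13. Violating.
Others bid (6, 6, 24): truth gives -13; bid 6 gives -6 > -13. Violating.
Others bid (6, 13, 6): truth gives -13; bid 6 gives -6 > -13. Violating.
Others bid (6, 6, 6): truth gives 0; no alternative beats it.
Others bid (6, 6, 13): truth gives 0; no alternative beats it.
(Checking all 125 profiles: 123 have a profitable deviation, 2 do not.)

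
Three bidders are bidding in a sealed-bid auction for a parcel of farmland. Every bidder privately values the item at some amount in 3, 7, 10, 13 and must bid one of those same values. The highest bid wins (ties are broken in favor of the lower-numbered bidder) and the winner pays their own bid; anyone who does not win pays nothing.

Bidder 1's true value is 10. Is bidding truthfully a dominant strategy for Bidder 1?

Consider the case where Bidder 2 bids 3 and Bidder 3 bids 3.
Truthful bid 10: wins, pays 10, utility 10 - 10 = 0.
Bid 3 instead: wins, pays 3, utility 10 - 3 = 7.
Since 7 > 0, bidding 3 is strictly better here, so truthful bidding is not dominant.

No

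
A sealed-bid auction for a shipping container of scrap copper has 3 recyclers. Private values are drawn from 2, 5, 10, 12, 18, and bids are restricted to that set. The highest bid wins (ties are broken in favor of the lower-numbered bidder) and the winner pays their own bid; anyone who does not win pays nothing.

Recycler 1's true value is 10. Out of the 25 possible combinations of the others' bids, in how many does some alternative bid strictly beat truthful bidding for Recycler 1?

Others bid (2, 2): truth gives 0; bid 2 gives 8 > 0. Violating.
Others bid (2, 5): truth gives 0; bid 5 gives 5 > 0. Violating.
Others bid (5, 2): truth gives 0; bid 5 gives 5 > 0. Violating.
Others bid (5, 5): truth gives 0; bid 5 gives 5 > 0. Violating.
Others bid (2, 10): truth gives 0; no alternative beats it.
Others bid (2, 12): truth gives 0; no alternative beats it.
(Checking all 25 profiles: 4 have a profitable deviation, 21 do not.)

4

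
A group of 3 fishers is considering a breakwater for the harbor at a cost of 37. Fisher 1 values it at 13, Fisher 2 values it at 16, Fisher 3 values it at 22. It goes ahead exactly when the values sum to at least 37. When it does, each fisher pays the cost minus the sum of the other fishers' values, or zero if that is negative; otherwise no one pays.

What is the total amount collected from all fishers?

10

Total value 51 ≥ cost 37, so it is built.
Fisher 1: others sum to 38; max(0, 37 - 38) = 0.
Fisher 2: others sum to 35; max(0, 37 - 35) = 2.
Fisher 3: others sum to 29; max(0, 37 - 29) = 8.
Total collected = 0 + 2 + 8 = 10.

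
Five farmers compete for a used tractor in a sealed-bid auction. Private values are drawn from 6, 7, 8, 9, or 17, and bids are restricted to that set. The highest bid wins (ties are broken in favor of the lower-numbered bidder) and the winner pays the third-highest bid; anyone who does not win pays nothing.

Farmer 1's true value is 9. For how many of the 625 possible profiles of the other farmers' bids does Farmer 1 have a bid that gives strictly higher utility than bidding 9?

108

Others bid (6, 6, 6, 17): truth gives 0; bid 17 gives 3 > 0. Violating.
Others bid (6, 6, 7, 17): truth gives 0; bid 17 gives 2 > 0. Violating.
Others bid (6, 6, 8, 17): truth gives 0; bid 17 gives 1 > 0. Violating.
Others bid (6, 6, 17, 6): truth gives 0; bid 17 gives 3 > 0. Violating.
Others bid (6, 6, 6, 6): truth gives 3; no alternative beats it.
Others bid (6, 6, 6, 7): truth gives 3; no alternative beats it.
(Checking all 625 profiles: 108 have a profitable deviation, 517 do not.)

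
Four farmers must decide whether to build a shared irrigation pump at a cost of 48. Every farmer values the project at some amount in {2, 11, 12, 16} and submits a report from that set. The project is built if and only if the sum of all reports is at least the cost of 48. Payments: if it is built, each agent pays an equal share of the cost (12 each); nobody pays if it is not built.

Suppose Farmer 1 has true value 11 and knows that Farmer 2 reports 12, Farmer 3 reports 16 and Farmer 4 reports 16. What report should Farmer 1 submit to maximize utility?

2

Report 2: project not built, utility 0.
Report 11: project built, pays 12, utility 11 - 12 = -1.
Report 12: project built, pays 12, utility 11 - 12 = -1.
Report 16: project built, pays 12, utility 11 - 12 = -1.
The best choice is 2 with utility 0.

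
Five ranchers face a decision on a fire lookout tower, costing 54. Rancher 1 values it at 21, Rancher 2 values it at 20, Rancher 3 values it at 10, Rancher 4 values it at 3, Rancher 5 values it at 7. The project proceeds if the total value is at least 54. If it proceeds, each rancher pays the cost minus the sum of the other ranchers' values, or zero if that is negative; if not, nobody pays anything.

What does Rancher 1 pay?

14

Total value 61 ≥ cost 54, so the project is built.
The other ranchers' values sum to 40.
Cost minus that sum is 54 - 40 = 14.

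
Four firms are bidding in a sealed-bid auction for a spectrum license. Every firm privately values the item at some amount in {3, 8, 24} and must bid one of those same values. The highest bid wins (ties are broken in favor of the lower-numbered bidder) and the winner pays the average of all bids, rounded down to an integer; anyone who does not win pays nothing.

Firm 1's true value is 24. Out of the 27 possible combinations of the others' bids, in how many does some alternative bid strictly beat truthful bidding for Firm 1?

8

Others bid (3, 3, 3): truth gives 16; bid 3 gives 21 > 16. Violating.
Others bid (3, 3, 8): truth gives 15; bid 8 gives 19 > 15. Violating.
Others bid (3, 8, 3): truth gives 15; bid 8 gives 19 > 15. Violating.
Others bid (3, 8, 8): truth gives 14; bid 8 gives 18 > 14. Violating.
Others bid (3, 3, 24): truth gives 11; no alternative beats it.
Others bid (3, 8, 24): truth gives 10; no alternative beats it.
(Checking all 27 profiles: 8 have a profitable deviation, 19 do not.)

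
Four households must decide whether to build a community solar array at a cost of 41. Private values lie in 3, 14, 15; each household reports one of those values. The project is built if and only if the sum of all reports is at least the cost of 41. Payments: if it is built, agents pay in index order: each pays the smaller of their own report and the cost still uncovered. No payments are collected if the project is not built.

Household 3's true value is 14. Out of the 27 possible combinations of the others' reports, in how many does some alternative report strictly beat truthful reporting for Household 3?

Others report (14, 14, 14): truth gives 1; report 3 gives 11 > 1. Violating.
Others report (14, 14, 15): truth gives 1; report 3 gives 11 > 1. Violating.
Others report (14, 15, 14): truth gives 2; report 3 gives 11 > 2. Violating.
Others report (14, 15, 15): truth gives 2; report 3 gives 11 > 2. Violating.
Others report (3, 3, 3): truth gives 0; no alternative beats it.
Others report (3, 3, 14): truth gives 0; no alternative beats it.
(Checking all 27 profiles: 8 have a profitable deviation, 19 do not.)

8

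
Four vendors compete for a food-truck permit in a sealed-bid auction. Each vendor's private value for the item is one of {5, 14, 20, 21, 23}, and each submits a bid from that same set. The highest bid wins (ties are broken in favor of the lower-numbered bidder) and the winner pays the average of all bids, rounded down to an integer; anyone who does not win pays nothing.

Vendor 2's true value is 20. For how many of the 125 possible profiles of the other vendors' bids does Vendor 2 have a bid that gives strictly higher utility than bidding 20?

59

Others bid (5, 5, 5): truth gives 12; bid 14 gives 13 > 12. Violating.
Others bid (5, 5, 14): truth gives 9; bid 14 gives 11 > 9. Violating.
Others bid (5, 5, 21): truth gives 0; bid 21 gives 7 > 0. Violating.
Others bid (5, 5, 23): truth gives 0; bid 23 gives 6 > 0. Violating.
Others bid (5, 5, 20): truth gives 8; no alternative beats it.
Others bid (5, 14, 20): truth gives 6; no alternative beats it.
(Checking all 125 profiles: 59 have a profitable deviation, 66 do not.)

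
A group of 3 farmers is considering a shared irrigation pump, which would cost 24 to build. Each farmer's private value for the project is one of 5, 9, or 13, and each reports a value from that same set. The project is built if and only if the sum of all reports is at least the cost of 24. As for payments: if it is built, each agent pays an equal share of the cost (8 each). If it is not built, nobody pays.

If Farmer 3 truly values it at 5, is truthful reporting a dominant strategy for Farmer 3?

Yes

Check each profile of the others' reports and compare truth against every alternative report.
Others report (5, 13): truth gives 0, best alternative gives -3.
Others report (9, 9): truth gives 0, best alternative gives -3.
Others report (13, 5): truth gives 0, best alternative gives -3.
Others report (9, 13): truth gives -3, best alternative gives -3.
Others report (13, 9): truth gives -3, best alternative gives -3.
Others report (13, 13): truth gives -3, best alternative gives -3.
(Remaining 3 profiles checked similarly; truth is weakly best in each.)
In every case the truthful report is at least as good as any alternative, so it is a dominant strategy.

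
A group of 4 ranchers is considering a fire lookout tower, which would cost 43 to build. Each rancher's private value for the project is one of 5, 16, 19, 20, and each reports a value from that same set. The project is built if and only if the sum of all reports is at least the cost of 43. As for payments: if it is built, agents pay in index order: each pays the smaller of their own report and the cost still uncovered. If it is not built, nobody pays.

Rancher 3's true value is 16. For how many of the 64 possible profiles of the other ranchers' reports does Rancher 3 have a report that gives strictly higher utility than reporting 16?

Others report (5, 16, 19): truth gives 0; report 5 gives 11 > 0. Violating.
Others report (5, 16, 20): truth gives 0; report 5 gives 11 > 0. Violating.
Others report (5, 19, 16): truth gives 0; report 5 gives 11 > 0. Violating.
Others report (5, 19, 19): truth gives 0; report 5 gives 11 > 0. Violating.
Others report (5, 5, 5): truth gives 0; no alternative beats it.
Others report (5, 5, 16): truth gives 0; no alternative beats it.
(Checking all 64 profiles: 35 have a profitable deviation, 29 do not.)

35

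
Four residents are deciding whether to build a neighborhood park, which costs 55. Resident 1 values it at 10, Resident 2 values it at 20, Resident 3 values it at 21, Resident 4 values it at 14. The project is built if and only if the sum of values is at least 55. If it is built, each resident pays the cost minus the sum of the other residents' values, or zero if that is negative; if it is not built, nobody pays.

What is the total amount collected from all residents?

Total value 65 ≥ cost 55, so it is built.
Resident 1: others sum to 55; max(0, 55 - 55) = 0.
Resident 2: others sum to 45; max(0, 55 - 45) = 10.
Resident 3: others sum to 44; max(0, 55 - 44) = 11.
Resident 4: others sum to 51; max(0, 55 - 51) = 4.
Total collected = 0 + 10 + 11 + 4 = 25.

25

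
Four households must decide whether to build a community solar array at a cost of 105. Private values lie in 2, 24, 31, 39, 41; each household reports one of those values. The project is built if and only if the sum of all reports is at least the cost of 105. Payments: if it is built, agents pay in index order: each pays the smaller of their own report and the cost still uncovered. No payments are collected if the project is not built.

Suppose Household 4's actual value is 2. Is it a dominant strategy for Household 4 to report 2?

Yes

Check each profile of the others' reports and compare truth against every alternative report.
Others report (2, 39, 41): truth gives 0, best alternative gives -21.
Others report (2, 41, 39): truth gives 0, best alternative gives -21.
Others report (39, 2, 41): truth gives 0, best alternative gives -21.
Others report (39, 41, 2): truth gives 0, best alternative gives -21.
Others report (41, 2, 39): truth gives 0, best alternative gives -21.
Others report (41, 39, 2): truth gives 0, best alternative gives -21.
(Remaining 119 profiles checked similarly; truth is weakly best in each.)
In every case the truthful report is at least as good as any alternative, so it is a dominant strategy.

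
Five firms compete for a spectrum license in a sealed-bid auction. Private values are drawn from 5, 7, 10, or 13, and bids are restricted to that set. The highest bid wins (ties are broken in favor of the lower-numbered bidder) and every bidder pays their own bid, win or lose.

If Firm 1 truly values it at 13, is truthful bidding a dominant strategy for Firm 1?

Consider the case where Firm 2 bids 5, Firm 3 bids 5, Firm 4 bids 5 and Firm 5 bids 5.
Truthful bid 13: wins, pays 13, utility 13 - 13 = 0.
Bid 5 instead: wins, pays 5, utility 13 - 5 = 8.
Since 8 > 0, bidding 5 is strictly better here, so truthful bidding is not dominant.

No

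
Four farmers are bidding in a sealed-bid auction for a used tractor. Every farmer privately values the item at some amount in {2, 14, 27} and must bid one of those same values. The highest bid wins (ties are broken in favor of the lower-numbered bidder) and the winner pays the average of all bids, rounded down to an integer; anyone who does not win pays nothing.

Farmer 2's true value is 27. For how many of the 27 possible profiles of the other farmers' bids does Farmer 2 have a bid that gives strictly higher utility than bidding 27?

4

Others bid (2, 2, 2): truth gives 19; bid 14 gives 22 > 19. Violating.
Others bid (2, 2, 14): truth gives 16; bid 14 gives 19 > 16. Violating.
Others bid (2, 14, 2): truth gives 16; bid 14 gives 19 > 16. Violating.
Others bid (2, 14, 14): truth gives 13; bid 14 gives 16 > 13. Violating.
Others bid (2, 2, 27): truth gives 13; no alternative beats it.
Others bid (2, 14, 27): truth gives 10; no alternative beats it.
(Checking all 27 profiles: 4 have a profitable deviation, 23 do not.)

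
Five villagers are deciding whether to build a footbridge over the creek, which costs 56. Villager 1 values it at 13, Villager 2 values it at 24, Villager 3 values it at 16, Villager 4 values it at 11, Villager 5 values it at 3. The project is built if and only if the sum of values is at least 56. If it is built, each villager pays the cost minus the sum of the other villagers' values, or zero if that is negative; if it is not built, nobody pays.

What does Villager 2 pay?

Total value 67 ≥ cost 56, so the project is built.
The other villagers' values sum to 43.
Cost minus that sum is 56 - 43 = 13.

13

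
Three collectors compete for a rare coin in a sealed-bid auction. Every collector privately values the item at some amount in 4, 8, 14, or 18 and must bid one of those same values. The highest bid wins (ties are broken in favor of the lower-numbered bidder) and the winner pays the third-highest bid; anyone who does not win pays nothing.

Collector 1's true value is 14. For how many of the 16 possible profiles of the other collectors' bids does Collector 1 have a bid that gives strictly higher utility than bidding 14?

Others bid (4, 18): truth gives 0; bid 18 gives 10 > 0. Violating.
Others bid (8, 18): truth gives 0; bid 18 gives 6 > 0. Violating.
Others bid (18, 4): truth gives 0; bid 18 gives 10 > 0. Violating.
Others bid (18, 8): truth gives 0; bid 18 gives 6 > 0. Violating.
Others bid (4, 4): truth gives 10; no alternative beats it.
Others bid (4, 8): truth gives 10; no alternative beats it.
(Checking all 16 profiles: 4 have a profitable deviation, 12 do not.)

4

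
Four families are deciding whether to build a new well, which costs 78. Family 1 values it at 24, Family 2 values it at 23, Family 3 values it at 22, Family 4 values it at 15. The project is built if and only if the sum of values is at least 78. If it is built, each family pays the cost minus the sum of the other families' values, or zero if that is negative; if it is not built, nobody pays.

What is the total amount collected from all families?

60

Total value 84 ≥ cost 78, so it is built.
Family 1: others sum to 60; max(0, 78 - 60) = 18.
Family 2: others sum to 61; max(0, 78 - 61) = 17.
Family 3: others sum to 62; max(0, 78 - 62) = 16.
Family 4: others sum to 69; max(0, 78 - 69) = 9.
Total collected = 18 + 17 + 16 + 9 = 60.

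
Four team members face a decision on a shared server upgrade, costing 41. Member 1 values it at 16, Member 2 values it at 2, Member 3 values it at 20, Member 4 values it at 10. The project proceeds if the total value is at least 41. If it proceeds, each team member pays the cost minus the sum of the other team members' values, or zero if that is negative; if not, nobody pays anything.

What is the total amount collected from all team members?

25

Total value 48 ≥ cost 41, so it is built.
Member 1: others sum to 32; max(0, 41 - 32) = 9.
Member 2: others sum to 46; max(0, 41 - 46) = 0.
Member 3: others sum to 28; max(0, 41 - 28) = 13.
Member 4: others sum to 38; max(0, 41 - 38) = 3.
Total collected = 9 + 0 + 13 + 3 = 25.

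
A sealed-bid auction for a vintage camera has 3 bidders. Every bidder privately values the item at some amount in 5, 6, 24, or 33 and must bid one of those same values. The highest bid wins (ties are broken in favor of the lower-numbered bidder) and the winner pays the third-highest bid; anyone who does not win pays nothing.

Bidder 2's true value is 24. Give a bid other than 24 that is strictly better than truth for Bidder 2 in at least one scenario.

33

Suppose Bidder 1 bids 5 and Bidder 3 bids 33.
Bid 24: loses, pays 0, utility 0.
Bid 33: wins, pays 5, utility 24 - 5 = 19.
So bidding 33 beats truth here (19 > 0).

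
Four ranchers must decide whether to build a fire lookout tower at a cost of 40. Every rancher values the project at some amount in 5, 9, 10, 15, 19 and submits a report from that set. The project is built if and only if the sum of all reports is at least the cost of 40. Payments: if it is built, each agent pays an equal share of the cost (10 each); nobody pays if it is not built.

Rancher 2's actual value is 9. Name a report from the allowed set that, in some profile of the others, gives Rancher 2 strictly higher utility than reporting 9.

5

Suppose Rancher 1 reports 5, Rancher 3 reports 9 and Rancher 4 reports 19.
Report 9: project built, pays 10, utility 9 - 10 = -1.
Report 5: project not built, utility 0.
So reporting 5 beats truth here (0 > -1).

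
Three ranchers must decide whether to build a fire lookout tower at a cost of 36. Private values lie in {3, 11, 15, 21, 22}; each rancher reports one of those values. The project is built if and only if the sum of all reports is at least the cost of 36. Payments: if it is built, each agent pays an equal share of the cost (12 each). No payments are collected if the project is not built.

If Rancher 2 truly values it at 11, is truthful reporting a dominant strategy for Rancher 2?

Consider the case where Rancher 1 reports 3 and Rancher 3 reports 22.
Truthful report 11: project built, pays 12, utility 11 - 12 = -1.
Report 3 instead: project not built, utility 0.
Since 0 > -1, reporting 3 is strictly better here, so truthful reporting is not dominant.

No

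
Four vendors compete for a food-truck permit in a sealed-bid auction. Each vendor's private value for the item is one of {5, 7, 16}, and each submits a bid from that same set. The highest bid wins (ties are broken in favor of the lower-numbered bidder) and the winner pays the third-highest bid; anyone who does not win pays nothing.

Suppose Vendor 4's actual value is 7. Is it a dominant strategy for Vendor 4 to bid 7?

No

Consider the case where Vendor 1 bids 5, Vendor 2 bids 5 and Vendor 3 bids 7.
Truthful bid 7: loses, pays 0, utility 0.
Bid 16 instead: wins, pays 5, utility 7 - 5 = 2.
Since 2 > 0, bidding 16 is strictly better here, so truthful bidding is not dominant.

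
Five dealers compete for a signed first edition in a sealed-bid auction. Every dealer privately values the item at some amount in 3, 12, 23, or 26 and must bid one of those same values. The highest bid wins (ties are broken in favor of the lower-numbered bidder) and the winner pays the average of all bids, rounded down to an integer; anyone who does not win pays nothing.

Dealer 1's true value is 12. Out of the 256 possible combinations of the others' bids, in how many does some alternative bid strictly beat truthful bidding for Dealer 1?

5

Others bid (3, 3, 3, 3): truth gives 8; bid 3 gives 9 > 8. Violating.
Others bid (3, 3, 3, 23): truth gives 0; bid 23 gives 1 > 0. Violating.
Others bid (3, 3, 23, 3): truth gives 0; bid 23 gives 1 > 0. Violating.
Others bid (3, 23, 3, 3): truth gives 0; bid 23 gives 1 > 0. Violating.
Others bid (3, 3, 3, 12): truth gives 6; no alternative beats it.
Others bid (3, 3, 3, 26): truth gives 0; no alternative beats it.
(Checking all 256 profiles: 5 have a profitable deviation, 251 do not.)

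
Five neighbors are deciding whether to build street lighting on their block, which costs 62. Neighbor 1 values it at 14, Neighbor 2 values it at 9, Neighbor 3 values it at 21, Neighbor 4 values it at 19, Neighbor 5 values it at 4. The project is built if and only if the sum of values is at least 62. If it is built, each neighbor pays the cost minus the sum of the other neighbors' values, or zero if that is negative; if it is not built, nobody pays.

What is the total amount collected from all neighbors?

43

Total value 67 ≥ cost 62, so it is built.
Neighbor 1: others sum to 53; max(0, 62 - 53) = 9.
Neighbor 2: others sum to 58; max(0, 62 - 58) = 4.
Neighbor 3: others sum to 46; max(0, 62 - 46) = 16.
Neighbor 4: others sum to 48; max(0, 62 - 48) = 14.
Neighbor 5: others sum to 63; max(0, 62 - 63) = 0.
Total collected = 9 + 4 + 16 + 14 + 0 = 43.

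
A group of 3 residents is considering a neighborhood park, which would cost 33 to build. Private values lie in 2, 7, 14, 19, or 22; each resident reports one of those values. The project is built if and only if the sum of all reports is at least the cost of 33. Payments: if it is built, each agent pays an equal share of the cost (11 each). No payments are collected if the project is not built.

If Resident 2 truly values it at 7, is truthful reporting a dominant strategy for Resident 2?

No

Consider the case where Resident 1 reports 7 and Resident 3 reports 19.
Truthful report 7: project built, pays 11, utility 7 - 11 = -4.
Report 2 instead: project not built, utility 0.
Since 0 > -4, reporting 2 is strictly better here, so truthful reporting is not dominant.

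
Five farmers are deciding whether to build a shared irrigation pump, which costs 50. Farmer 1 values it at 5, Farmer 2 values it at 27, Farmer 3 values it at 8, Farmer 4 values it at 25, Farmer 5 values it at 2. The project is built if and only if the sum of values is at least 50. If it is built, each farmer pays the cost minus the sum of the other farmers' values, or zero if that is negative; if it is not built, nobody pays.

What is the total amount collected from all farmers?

18

Total value 67 ≥ cost 50, so it is built.
Farmer 1: others sum to 62; max(0, 50 - 62) = 0.
Farmer 2: others sum to 40; max(0, 50 - 40) = 10.
Farmer 3: others sum to 59; max(0, 50 - 59) = 0.
Farmer 4: others sum to 42; max(0, 50 - 42) = 8.
Farmer 5: others sum to 65; max(0, 50 - 65) = 0.
Total collected = 0 + 10 + 0 + 8 + 0 = 18.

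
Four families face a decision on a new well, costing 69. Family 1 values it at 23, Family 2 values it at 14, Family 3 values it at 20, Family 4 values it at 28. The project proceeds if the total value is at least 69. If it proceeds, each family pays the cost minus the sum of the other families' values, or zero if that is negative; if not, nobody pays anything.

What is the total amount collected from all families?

Total value 85 ≥ cost 69, so it is built.
Family 1: others sum to 62; max(0, 69 - 62) = 7.
Family 2: others sum to 71; max(0, 69 - 71) = 0.
Family 3: others sum to 65; max(0, 69 - 65) = 4.
Family 4: others sum to 57; max(0, 69 - 57) = 12.
Total collected = 7 + 0 + 4 + 12 = 23.

23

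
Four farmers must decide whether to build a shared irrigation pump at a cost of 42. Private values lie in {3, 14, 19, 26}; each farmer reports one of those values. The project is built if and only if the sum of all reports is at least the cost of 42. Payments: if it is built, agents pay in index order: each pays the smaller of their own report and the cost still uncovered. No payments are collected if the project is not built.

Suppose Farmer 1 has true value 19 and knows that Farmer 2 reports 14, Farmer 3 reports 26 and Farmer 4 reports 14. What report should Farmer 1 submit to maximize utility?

Report 3: project built, pays 3, utility 19 - 3 = 16.
Report 14: project built, pays 14, utility 19 - 14 = 5.
Report 19: project built, pays 19, utility 19 - 19 = 0.
Report 26: project built, pays 26, utility 19 - 26 = -7.
The best choice is 3 with utility 16.

3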